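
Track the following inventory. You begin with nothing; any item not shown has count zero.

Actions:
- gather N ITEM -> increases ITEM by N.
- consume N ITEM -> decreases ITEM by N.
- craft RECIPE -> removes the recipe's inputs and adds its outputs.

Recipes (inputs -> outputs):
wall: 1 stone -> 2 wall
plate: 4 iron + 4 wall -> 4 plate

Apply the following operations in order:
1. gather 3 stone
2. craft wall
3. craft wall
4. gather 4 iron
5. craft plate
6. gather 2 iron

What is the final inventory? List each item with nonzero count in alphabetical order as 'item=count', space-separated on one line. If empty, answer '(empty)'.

Answer: iron=2 plate=4 stone=1

Derivation:
After 1 (gather 3 stone): stone=3
After 2 (craft wall): stone=2 wall=2
After 3 (craft wall): stone=1 wall=4
After 4 (gather 4 iron): iron=4 stone=1 wall=4
After 5 (craft plate): plate=4 stone=1
After 6 (gather 2 iron): iron=2 plate=4 stone=1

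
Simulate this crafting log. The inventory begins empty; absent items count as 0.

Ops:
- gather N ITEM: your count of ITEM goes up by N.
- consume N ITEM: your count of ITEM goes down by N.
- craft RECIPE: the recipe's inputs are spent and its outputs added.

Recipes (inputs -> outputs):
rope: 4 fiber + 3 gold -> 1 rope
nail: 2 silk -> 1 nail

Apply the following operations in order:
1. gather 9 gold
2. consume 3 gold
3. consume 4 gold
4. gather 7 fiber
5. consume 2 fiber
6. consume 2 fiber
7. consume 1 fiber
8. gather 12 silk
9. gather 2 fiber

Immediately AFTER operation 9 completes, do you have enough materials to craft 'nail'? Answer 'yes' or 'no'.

Answer: yes

Derivation:
After 1 (gather 9 gold): gold=9
After 2 (consume 3 gold): gold=6
After 3 (consume 4 gold): gold=2
After 4 (gather 7 fiber): fiber=7 gold=2
After 5 (consume 2 fiber): fiber=5 gold=2
After 6 (consume 2 fiber): fiber=3 gold=2
After 7 (consume 1 fiber): fiber=2 gold=2
After 8 (gather 12 silk): fiber=2 gold=2 silk=12
After 9 (gather 2 fiber): fiber=4 gold=2 silk=12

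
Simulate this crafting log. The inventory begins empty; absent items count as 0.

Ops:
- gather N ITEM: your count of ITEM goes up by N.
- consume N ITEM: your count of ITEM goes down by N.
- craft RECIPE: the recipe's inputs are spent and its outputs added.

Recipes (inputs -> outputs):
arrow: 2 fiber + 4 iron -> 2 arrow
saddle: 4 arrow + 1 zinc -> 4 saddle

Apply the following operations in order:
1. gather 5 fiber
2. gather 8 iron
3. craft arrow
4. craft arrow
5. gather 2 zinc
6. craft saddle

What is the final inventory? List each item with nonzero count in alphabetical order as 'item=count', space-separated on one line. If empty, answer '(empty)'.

After 1 (gather 5 fiber): fiber=5
After 2 (gather 8 iron): fiber=5 iron=8
After 3 (craft arrow): arrow=2 fiber=3 iron=4
After 4 (craft arrow): arrow=4 fiber=1
After 5 (gather 2 zinc): arrow=4 fiber=1 zinc=2
After 6 (craft saddle): fiber=1 saddle=4 zinc=1

Answer: fiber=1 saddle=4 zinc=1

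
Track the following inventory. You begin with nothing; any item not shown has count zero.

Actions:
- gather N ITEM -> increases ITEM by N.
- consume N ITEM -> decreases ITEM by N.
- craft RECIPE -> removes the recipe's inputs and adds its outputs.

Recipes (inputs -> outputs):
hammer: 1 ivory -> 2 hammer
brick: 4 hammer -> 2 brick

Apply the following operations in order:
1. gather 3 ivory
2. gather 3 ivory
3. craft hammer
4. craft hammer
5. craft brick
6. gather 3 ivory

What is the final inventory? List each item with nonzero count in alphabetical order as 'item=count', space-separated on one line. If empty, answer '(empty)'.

After 1 (gather 3 ivory): ivory=3
After 2 (gather 3 ivory): ivory=6
After 3 (craft hammer): hammer=2 ivory=5
After 4 (craft hammer): hammer=4 ivory=4
After 5 (craft brick): brick=2 ivory=4
After 6 (gather 3 ivory): brick=2 ivory=7

Answer: brick=2 ivory=7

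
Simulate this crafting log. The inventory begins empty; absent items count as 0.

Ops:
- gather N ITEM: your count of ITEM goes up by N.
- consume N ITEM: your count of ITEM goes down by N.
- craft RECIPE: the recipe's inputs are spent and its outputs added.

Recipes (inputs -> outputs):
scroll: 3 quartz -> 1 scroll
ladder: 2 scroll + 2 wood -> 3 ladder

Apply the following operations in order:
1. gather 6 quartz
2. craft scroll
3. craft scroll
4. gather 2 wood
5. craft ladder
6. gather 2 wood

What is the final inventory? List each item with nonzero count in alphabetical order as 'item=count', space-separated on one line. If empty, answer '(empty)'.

After 1 (gather 6 quartz): quartz=6
After 2 (craft scroll): quartz=3 scroll=1
After 3 (craft scroll): scroll=2
After 4 (gather 2 wood): scroll=2 wood=2
After 5 (craft ladder): ladder=3
After 6 (gather 2 wood): ladder=3 wood=2

Answer: ladder=3 wood=2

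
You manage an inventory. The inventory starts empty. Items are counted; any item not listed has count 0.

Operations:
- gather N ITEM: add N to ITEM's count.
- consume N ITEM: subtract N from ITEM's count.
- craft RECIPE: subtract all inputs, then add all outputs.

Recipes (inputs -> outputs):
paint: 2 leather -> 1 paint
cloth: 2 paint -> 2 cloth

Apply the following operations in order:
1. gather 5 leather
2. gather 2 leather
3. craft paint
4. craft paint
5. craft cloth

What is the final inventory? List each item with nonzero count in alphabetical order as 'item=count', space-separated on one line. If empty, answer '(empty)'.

After 1 (gather 5 leather): leather=5
After 2 (gather 2 leather): leather=7
After 3 (craft paint): leather=5 paint=1
After 4 (craft paint): leather=3 paint=2
After 5 (craft cloth): cloth=2 leather=3

Answer: cloth=2 leather=3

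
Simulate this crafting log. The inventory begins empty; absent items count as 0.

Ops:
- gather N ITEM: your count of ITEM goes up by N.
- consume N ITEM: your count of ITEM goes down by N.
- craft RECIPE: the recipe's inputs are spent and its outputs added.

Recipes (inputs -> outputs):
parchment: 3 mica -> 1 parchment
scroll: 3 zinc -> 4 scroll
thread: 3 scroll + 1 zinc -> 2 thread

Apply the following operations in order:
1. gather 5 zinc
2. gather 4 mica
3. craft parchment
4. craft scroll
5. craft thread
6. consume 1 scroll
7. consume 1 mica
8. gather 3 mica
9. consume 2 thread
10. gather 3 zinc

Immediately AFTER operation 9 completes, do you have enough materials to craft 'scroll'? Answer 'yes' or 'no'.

Answer: no

Derivation:
After 1 (gather 5 zinc): zinc=5
After 2 (gather 4 mica): mica=4 zinc=5
After 3 (craft parchment): mica=1 parchment=1 zinc=5
After 4 (craft scroll): mica=1 parchment=1 scroll=4 zinc=2
After 5 (craft thread): mica=1 parchment=1 scroll=1 thread=2 zinc=1
After 6 (consume 1 scroll): mica=1 parchment=1 thread=2 zinc=1
After 7 (consume 1 mica): parchment=1 thread=2 zinc=1
After 8 (gather 3 mica): mica=3 parchment=1 thread=2 zinc=1
After 9 (consume 2 thread): mica=3 parchment=1 zinc=1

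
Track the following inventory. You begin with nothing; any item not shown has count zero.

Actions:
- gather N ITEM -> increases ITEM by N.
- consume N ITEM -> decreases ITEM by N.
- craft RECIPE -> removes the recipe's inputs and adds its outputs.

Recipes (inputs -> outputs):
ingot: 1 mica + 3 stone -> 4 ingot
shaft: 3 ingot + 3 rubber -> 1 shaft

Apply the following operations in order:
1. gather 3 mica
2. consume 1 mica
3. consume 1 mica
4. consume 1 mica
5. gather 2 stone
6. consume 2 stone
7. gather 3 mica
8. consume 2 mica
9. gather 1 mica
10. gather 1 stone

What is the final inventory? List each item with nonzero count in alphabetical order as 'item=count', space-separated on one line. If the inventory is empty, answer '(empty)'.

After 1 (gather 3 mica): mica=3
After 2 (consume 1 mica): mica=2
After 3 (consume 1 mica): mica=1
After 4 (consume 1 mica): (empty)
After 5 (gather 2 stone): stone=2
After 6 (consume 2 stone): (empty)
After 7 (gather 3 mica): mica=3
After 8 (consume 2 mica): mica=1
After 9 (gather 1 mica): mica=2
After 10 (gather 1 stone): mica=2 stone=1

Answer: mica=2 stone=1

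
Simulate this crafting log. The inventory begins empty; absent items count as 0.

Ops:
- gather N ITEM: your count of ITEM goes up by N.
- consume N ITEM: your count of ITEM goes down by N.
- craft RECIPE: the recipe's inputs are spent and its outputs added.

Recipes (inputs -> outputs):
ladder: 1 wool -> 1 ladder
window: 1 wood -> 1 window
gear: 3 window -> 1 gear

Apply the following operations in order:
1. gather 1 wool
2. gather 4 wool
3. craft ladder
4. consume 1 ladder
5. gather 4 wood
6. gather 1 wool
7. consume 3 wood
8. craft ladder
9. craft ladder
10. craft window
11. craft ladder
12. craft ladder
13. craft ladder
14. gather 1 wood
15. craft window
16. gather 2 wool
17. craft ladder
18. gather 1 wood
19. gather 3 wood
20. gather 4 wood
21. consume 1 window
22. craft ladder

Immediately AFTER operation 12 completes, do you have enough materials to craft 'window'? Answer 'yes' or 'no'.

After 1 (gather 1 wool): wool=1
After 2 (gather 4 wool): wool=5
After 3 (craft ladder): ladder=1 wool=4
After 4 (consume 1 ladder): wool=4
After 5 (gather 4 wood): wood=4 wool=4
After 6 (gather 1 wool): wood=4 wool=5
After 7 (consume 3 wood): wood=1 wool=5
After 8 (craft ladder): ladder=1 wood=1 wool=4
After 9 (craft ladder): ladder=2 wood=1 wool=3
After 10 (craft window): ladder=2 window=1 wool=3
After 11 (craft ladder): ladder=3 window=1 wool=2
After 12 (craft ladder): ladder=4 window=1 wool=1

Answer: no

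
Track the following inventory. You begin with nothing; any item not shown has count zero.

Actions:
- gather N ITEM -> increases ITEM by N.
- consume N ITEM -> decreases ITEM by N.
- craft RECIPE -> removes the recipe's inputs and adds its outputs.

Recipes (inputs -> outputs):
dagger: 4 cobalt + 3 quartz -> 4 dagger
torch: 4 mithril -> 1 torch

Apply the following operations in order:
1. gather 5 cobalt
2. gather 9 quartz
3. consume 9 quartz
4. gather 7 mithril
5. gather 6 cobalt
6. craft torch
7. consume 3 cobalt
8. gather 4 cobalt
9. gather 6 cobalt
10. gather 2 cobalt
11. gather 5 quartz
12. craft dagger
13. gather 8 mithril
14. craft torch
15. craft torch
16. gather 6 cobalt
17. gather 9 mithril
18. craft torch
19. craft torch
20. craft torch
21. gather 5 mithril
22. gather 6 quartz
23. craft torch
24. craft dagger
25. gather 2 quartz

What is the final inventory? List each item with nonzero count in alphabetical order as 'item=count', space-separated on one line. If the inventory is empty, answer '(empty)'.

After 1 (gather 5 cobalt): cobalt=5
After 2 (gather 9 quartz): cobalt=5 quartz=9
After 3 (consume 9 quartz): cobalt=5
After 4 (gather 7 mithril): cobalt=5 mithril=7
After 5 (gather 6 cobalt): cobalt=11 mithril=7
After 6 (craft torch): cobalt=11 mithril=3 torch=1
After 7 (consume 3 cobalt): cobalt=8 mithril=3 torch=1
After 8 (gather 4 cobalt): cobalt=12 mithril=3 torch=1
After 9 (gather 6 cobalt): cobalt=18 mithril=3 torch=1
After 10 (gather 2 cobalt): cobalt=20 mithril=3 torch=1
After 11 (gather 5 quartz): cobalt=20 mithril=3 quartz=5 torch=1
After 12 (craft dagger): cobalt=16 dagger=4 mithril=3 quartz=2 torch=1
After 13 (gather 8 mithril): cobalt=16 dagger=4 mithril=11 quartz=2 torch=1
After 14 (craft torch): cobalt=16 dagger=4 mithril=7 quartz=2 torch=2
After 15 (craft torch): cobalt=16 dagger=4 mithril=3 quartz=2 torch=3
After 16 (gather 6 cobalt): cobalt=22 dagger=4 mithril=3 quartz=2 torch=3
After 17 (gather 9 mithril): cobalt=22 dagger=4 mithril=12 quartz=2 torch=3
After 18 (craft torch): cobalt=22 dagger=4 mithril=8 quartz=2 torch=4
After 19 (craft torch): cobalt=22 dagger=4 mithril=4 quartz=2 torch=5
After 20 (craft torch): cobalt=22 dagger=4 quartz=2 torch=6
After 21 (gather 5 mithril): cobalt=22 dagger=4 mithril=5 quartz=2 torch=6
After 22 (gather 6 quartz): cobalt=22 dagger=4 mithril=5 quartz=8 torch=6
After 23 (craft torch): cobalt=22 dagger=4 mithril=1 quartz=8 torch=7
After 24 (craft dagger): cobalt=18 dagger=8 mithril=1 quartz=5 torch=7
After 25 (gather 2 quartz): cobalt=18 dagger=8 mithril=1 quartz=7 torch=7

Answer: cobalt=18 dagger=8 mithril=1 quartz=7 torch=7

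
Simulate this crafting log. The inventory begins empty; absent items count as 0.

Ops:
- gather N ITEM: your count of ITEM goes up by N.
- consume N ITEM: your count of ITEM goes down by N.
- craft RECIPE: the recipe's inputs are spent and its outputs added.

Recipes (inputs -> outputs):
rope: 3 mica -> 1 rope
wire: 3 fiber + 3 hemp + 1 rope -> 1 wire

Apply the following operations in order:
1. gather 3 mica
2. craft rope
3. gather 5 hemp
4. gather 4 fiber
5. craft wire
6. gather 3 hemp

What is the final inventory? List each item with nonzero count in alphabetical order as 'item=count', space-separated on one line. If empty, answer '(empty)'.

Answer: fiber=1 hemp=5 wire=1

Derivation:
After 1 (gather 3 mica): mica=3
After 2 (craft rope): rope=1
After 3 (gather 5 hemp): hemp=5 rope=1
After 4 (gather 4 fiber): fiber=4 hemp=5 rope=1
After 5 (craft wire): fiber=1 hemp=2 wire=1
After 6 (gather 3 hemp): fiber=1 hemp=5 wire=1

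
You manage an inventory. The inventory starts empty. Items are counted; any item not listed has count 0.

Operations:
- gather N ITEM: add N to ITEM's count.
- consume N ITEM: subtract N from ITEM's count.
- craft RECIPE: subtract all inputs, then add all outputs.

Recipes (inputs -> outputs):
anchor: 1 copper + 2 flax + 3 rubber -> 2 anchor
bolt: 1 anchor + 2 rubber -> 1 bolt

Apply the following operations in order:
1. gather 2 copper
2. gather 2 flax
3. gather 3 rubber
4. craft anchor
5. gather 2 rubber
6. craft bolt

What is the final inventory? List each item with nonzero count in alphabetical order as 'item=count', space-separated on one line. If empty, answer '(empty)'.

After 1 (gather 2 copper): copper=2
After 2 (gather 2 flax): copper=2 flax=2
After 3 (gather 3 rubber): copper=2 flax=2 rubber=3
After 4 (craft anchor): anchor=2 copper=1
After 5 (gather 2 rubber): anchor=2 copper=1 rubber=2
After 6 (craft bolt): anchor=1 bolt=1 copper=1

Answer: anchor=1 bolt=1 copper=1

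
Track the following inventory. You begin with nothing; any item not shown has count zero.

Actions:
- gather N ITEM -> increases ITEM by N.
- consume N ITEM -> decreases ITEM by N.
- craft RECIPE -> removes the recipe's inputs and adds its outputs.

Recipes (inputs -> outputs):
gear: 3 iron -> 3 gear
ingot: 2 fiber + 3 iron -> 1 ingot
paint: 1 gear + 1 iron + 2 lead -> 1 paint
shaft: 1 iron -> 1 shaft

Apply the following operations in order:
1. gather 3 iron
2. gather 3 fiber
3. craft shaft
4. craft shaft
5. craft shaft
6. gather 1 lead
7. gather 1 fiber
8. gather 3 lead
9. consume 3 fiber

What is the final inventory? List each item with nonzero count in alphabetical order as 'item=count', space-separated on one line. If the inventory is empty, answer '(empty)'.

Answer: fiber=1 lead=4 shaft=3

Derivation:
After 1 (gather 3 iron): iron=3
After 2 (gather 3 fiber): fiber=3 iron=3
After 3 (craft shaft): fiber=3 iron=2 shaft=1
After 4 (craft shaft): fiber=3 iron=1 shaft=2
After 5 (craft shaft): fiber=3 shaft=3
After 6 (gather 1 lead): fiber=3 lead=1 shaft=3
After 7 (gather 1 fiber): fiber=4 lead=1 shaft=3
After 8 (gather 3 lead): fiber=4 lead=4 shaft=3
After 9 (consume 3 fiber): fiber=1 lead=4 shaft=3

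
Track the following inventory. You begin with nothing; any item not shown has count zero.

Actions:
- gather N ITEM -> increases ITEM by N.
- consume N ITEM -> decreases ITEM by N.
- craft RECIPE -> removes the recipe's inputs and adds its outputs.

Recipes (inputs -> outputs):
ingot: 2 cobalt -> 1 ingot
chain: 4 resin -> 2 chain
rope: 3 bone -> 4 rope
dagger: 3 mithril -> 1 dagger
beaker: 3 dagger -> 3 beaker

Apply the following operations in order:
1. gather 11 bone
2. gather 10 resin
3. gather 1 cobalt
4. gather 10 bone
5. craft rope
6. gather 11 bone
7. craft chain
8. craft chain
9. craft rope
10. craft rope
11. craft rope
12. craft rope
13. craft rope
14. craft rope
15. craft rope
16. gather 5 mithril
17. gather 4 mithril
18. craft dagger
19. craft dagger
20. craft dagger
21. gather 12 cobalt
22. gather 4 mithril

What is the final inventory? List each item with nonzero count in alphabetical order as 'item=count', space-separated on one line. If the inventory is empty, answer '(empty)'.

After 1 (gather 11 bone): bone=11
After 2 (gather 10 resin): bone=11 resin=10
After 3 (gather 1 cobalt): bone=11 cobalt=1 resin=10
After 4 (gather 10 bone): bone=21 cobalt=1 resin=10
After 5 (craft rope): bone=18 cobalt=1 resin=10 rope=4
After 6 (gather 11 bone): bone=29 cobalt=1 resin=10 rope=4
After 7 (craft chain): bone=29 chain=2 cobalt=1 resin=6 rope=4
After 8 (craft chain): bone=29 chain=4 cobalt=1 resin=2 rope=4
After 9 (craft rope): bone=26 chain=4 cobalt=1 resin=2 rope=8
After 10 (craft rope): bone=23 chain=4 cobalt=1 resin=2 rope=12
After 11 (craft rope): bone=20 chain=4 cobalt=1 resin=2 rope=16
After 12 (craft rope): bone=17 chain=4 cobalt=1 resin=2 rope=20
After 13 (craft rope): bone=14 chain=4 cobalt=1 resin=2 rope=24
After 14 (craft rope): bone=11 chain=4 cobalt=1 resin=2 rope=28
After 15 (craft rope): bone=8 chain=4 cobalt=1 resin=2 rope=32
After 16 (gather 5 mithril): bone=8 chain=4 cobalt=1 mithril=5 resin=2 rope=32
After 17 (gather 4 mithril): bone=8 chain=4 cobalt=1 mithril=9 resin=2 rope=32
After 18 (craft dagger): bone=8 chain=4 cobalt=1 dagger=1 mithril=6 resin=2 rope=32
After 19 (craft dagger): bone=8 chain=4 cobalt=1 dagger=2 mithril=3 resin=2 rope=32
After 20 (craft dagger): bone=8 chain=4 cobalt=1 dagger=3 resin=2 rope=32
After 21 (gather 12 cobalt): bone=8 chain=4 cobalt=13 dagger=3 resin=2 rope=32
After 22 (gather 4 mithril): bone=8 chain=4 cobalt=13 dagger=3 mithril=4 resin=2 rope=32

Answer: bone=8 chain=4 cobalt=13 dagger=3 mithril=4 resin=2 rope=32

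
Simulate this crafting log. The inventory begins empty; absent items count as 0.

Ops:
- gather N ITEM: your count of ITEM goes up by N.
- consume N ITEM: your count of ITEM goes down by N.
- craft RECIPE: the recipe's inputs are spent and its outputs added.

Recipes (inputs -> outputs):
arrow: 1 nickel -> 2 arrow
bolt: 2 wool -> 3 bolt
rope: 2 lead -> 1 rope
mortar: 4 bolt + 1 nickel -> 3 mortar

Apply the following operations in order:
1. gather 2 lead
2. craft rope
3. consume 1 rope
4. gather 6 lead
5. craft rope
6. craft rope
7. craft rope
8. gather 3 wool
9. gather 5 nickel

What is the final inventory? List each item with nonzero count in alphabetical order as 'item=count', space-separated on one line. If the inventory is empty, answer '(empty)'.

Answer: nickel=5 rope=3 wool=3

Derivation:
After 1 (gather 2 lead): lead=2
After 2 (craft rope): rope=1
After 3 (consume 1 rope): (empty)
After 4 (gather 6 lead): lead=6
After 5 (craft rope): lead=4 rope=1
After 6 (craft rope): lead=2 rope=2
After 7 (craft rope): rope=3
After 8 (gather 3 wool): rope=3 wool=3
After 9 (gather 5 nickel): nickel=5 rope=3 wool=3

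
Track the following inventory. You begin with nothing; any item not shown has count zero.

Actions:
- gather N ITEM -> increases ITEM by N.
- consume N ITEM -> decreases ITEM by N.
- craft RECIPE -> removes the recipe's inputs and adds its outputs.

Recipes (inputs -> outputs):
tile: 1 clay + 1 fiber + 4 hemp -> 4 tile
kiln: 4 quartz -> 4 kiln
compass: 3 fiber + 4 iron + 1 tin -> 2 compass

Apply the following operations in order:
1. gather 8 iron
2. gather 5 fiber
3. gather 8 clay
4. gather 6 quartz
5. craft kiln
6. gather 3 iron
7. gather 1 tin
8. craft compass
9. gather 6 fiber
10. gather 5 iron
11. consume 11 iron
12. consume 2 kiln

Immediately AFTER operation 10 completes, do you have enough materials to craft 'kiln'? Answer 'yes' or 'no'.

After 1 (gather 8 iron): iron=8
After 2 (gather 5 fiber): fiber=5 iron=8
After 3 (gather 8 clay): clay=8 fiber=5 iron=8
After 4 (gather 6 quartz): clay=8 fiber=5 iron=8 quartz=6
After 5 (craft kiln): clay=8 fiber=5 iron=8 kiln=4 quartz=2
After 6 (gather 3 iron): clay=8 fiber=5 iron=11 kiln=4 quartz=2
After 7 (gather 1 tin): clay=8 fiber=5 iron=11 kiln=4 quartz=2 tin=1
After 8 (craft compass): clay=8 compass=2 fiber=2 iron=7 kiln=4 quartz=2
After 9 (gather 6 fiber): clay=8 compass=2 fiber=8 iron=7 kiln=4 quartz=2
After 10 (gather 5 iron): clay=8 compass=2 fiber=8 iron=12 kiln=4 quartz=2

Answer: no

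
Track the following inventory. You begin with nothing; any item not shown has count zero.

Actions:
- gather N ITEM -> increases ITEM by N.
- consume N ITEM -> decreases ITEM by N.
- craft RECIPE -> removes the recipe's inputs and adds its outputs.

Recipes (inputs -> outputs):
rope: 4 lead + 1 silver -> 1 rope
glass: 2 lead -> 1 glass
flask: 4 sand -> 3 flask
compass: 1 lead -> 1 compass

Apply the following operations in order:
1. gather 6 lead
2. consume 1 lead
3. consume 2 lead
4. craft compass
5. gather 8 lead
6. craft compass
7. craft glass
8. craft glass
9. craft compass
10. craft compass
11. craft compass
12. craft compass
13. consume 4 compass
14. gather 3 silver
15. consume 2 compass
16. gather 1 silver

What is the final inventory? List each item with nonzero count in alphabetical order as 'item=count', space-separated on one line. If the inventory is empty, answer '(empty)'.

Answer: glass=2 lead=1 silver=4

Derivation:
After 1 (gather 6 lead): lead=6
After 2 (consume 1 lead): lead=5
After 3 (consume 2 lead): lead=3
After 4 (craft compass): compass=1 lead=2
After 5 (gather 8 lead): compass=1 lead=10
After 6 (craft compass): compass=2 lead=9
After 7 (craft glass): compass=2 glass=1 lead=7
After 8 (craft glass): compass=2 glass=2 lead=5
After 9 (craft compass): compass=3 glass=2 lead=4
After 10 (craft compass): compass=4 glass=2 lead=3
After 11 (craft compass): compass=5 glass=2 lead=2
After 12 (craft compass): compass=6 glass=2 lead=1
After 13 (consume 4 compass): compass=2 glass=2 lead=1
After 14 (gather 3 silver): compass=2 glass=2 lead=1 silver=3
After 15 (consume 2 compass): glass=2 lead=1 silver=3
After 16 (gather 1 silver): glass=2 lead=1 silver=4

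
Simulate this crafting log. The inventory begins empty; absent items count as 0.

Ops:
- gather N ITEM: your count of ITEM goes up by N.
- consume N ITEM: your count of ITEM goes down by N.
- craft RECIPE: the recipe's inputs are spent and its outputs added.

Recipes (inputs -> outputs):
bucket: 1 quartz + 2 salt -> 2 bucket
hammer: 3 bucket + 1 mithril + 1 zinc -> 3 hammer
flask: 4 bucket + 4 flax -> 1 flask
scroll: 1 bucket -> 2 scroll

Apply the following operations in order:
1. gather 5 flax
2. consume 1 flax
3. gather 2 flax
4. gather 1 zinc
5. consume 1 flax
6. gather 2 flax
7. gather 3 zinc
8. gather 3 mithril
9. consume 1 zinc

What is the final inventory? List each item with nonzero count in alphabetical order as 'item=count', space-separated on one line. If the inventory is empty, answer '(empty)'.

Answer: flax=7 mithril=3 zinc=3

Derivation:
After 1 (gather 5 flax): flax=5
After 2 (consume 1 flax): flax=4
After 3 (gather 2 flax): flax=6
After 4 (gather 1 zinc): flax=6 zinc=1
After 5 (consume 1 flax): flax=5 zinc=1
After 6 (gather 2 flax): flax=7 zinc=1
After 7 (gather 3 zinc): flax=7 zinc=4
After 8 (gather 3 mithril): flax=7 mithril=3 zinc=4
After 9 (consume 1 zinc): flax=7 mithril=3 zinc=3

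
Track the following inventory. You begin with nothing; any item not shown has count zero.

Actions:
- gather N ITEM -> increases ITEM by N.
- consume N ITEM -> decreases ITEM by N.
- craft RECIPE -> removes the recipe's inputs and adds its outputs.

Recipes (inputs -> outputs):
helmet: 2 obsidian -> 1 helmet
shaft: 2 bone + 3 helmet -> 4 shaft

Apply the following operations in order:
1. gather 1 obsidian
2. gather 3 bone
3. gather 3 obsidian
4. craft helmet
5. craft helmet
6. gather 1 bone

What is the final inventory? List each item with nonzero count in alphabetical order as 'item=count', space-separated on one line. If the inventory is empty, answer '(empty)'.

Answer: bone=4 helmet=2

Derivation:
After 1 (gather 1 obsidian): obsidian=1
After 2 (gather 3 bone): bone=3 obsidian=1
After 3 (gather 3 obsidian): bone=3 obsidian=4
After 4 (craft helmet): bone=3 helmet=1 obsidian=2
After 5 (craft helmet): bone=3 helmet=2
After 6 (gather 1 bone): bone=4 helmet=2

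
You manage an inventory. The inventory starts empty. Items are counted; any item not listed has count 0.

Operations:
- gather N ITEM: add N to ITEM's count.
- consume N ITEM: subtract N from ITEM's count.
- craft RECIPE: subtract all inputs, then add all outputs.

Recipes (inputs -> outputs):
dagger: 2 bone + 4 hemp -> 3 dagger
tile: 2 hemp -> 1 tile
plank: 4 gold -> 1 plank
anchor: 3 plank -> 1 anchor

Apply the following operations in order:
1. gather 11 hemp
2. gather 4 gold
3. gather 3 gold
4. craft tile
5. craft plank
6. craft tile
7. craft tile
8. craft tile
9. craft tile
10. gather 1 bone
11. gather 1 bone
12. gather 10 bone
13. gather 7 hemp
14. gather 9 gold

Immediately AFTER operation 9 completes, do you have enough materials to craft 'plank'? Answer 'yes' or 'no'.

Answer: no

Derivation:
After 1 (gather 11 hemp): hemp=11
After 2 (gather 4 gold): gold=4 hemp=11
After 3 (gather 3 gold): gold=7 hemp=11
After 4 (craft tile): gold=7 hemp=9 tile=1
After 5 (craft plank): gold=3 hemp=9 plank=1 tile=1
After 6 (craft tile): gold=3 hemp=7 plank=1 tile=2
After 7 (craft tile): gold=3 hemp=5 plank=1 tile=3
After 8 (craft tile): gold=3 hemp=3 plank=1 tile=4
After 9 (craft tile): gold=3 hemp=1 plank=1 tile=5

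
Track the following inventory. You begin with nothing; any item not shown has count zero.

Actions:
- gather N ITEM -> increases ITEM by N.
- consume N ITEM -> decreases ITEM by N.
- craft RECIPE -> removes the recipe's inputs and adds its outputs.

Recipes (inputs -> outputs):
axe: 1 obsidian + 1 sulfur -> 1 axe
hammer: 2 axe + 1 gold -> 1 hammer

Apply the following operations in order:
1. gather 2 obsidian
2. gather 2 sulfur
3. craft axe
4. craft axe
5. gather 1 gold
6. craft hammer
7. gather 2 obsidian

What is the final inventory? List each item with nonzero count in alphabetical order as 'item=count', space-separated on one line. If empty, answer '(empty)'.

Answer: hammer=1 obsidian=2

Derivation:
After 1 (gather 2 obsidian): obsidian=2
After 2 (gather 2 sulfur): obsidian=2 sulfur=2
After 3 (craft axe): axe=1 obsidian=1 sulfur=1
After 4 (craft axe): axe=2
After 5 (gather 1 gold): axe=2 gold=1
After 6 (craft hammer): hammer=1
After 7 (gather 2 obsidian): hammer=1 obsidian=2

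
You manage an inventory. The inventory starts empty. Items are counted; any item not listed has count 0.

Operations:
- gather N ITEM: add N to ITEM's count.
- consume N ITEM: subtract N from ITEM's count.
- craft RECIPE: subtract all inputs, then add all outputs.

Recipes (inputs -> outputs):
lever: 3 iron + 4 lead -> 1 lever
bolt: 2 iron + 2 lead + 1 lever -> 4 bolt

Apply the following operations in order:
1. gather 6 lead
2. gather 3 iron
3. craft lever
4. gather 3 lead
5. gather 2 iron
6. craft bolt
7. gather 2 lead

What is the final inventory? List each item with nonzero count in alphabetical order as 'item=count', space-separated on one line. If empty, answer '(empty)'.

After 1 (gather 6 lead): lead=6
After 2 (gather 3 iron): iron=3 lead=6
After 3 (craft lever): lead=2 lever=1
After 4 (gather 3 lead): lead=5 lever=1
After 5 (gather 2 iron): iron=2 lead=5 lever=1
After 6 (craft bolt): bolt=4 lead=3
After 7 (gather 2 lead): bolt=4 lead=5

Answer: bolt=4 lead=5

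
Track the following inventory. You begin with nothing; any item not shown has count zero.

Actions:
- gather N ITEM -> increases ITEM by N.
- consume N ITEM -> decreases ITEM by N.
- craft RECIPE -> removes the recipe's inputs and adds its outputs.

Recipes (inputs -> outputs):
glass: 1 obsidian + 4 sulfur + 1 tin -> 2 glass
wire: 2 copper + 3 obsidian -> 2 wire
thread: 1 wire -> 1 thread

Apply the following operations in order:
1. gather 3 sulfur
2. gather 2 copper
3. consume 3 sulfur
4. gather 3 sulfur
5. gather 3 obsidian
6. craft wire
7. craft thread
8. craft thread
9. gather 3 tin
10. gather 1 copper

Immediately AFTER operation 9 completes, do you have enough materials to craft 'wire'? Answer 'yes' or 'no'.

After 1 (gather 3 sulfur): sulfur=3
After 2 (gather 2 copper): copper=2 sulfur=3
After 3 (consume 3 sulfur): copper=2
After 4 (gather 3 sulfur): copper=2 sulfur=3
After 5 (gather 3 obsidian): copper=2 obsidian=3 sulfur=3
After 6 (craft wire): sulfur=3 wire=2
After 7 (craft thread): sulfur=3 thread=1 wire=1
After 8 (craft thread): sulfur=3 thread=2
After 9 (gather 3 tin): sulfur=3 thread=2 tin=3

Answer: no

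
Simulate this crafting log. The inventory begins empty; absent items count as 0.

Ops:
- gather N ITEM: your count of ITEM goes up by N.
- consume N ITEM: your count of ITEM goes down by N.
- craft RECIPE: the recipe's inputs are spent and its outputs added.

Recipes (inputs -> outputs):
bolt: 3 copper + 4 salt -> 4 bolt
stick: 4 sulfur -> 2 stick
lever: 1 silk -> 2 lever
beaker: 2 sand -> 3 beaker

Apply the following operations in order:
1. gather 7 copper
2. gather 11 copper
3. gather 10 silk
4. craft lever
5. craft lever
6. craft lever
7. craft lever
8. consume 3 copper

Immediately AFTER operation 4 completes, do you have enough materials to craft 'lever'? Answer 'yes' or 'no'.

Answer: yes

Derivation:
After 1 (gather 7 copper): copper=7
After 2 (gather 11 copper): copper=18
After 3 (gather 10 silk): copper=18 silk=10
After 4 (craft lever): copper=18 lever=2 silk=9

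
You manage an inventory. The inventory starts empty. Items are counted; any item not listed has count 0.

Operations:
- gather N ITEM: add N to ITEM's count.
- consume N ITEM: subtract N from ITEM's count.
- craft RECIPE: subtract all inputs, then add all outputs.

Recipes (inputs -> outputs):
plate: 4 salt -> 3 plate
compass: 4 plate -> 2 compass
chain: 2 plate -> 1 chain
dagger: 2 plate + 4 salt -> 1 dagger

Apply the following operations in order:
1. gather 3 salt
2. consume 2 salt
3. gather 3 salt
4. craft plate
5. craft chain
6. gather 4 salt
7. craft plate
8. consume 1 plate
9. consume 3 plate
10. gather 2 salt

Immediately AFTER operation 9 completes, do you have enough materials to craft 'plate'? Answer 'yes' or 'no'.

Answer: no

Derivation:
After 1 (gather 3 salt): salt=3
After 2 (consume 2 salt): salt=1
After 3 (gather 3 salt): salt=4
After 4 (craft plate): plate=3
After 5 (craft chain): chain=1 plate=1
After 6 (gather 4 salt): chain=1 plate=1 salt=4
After 7 (craft plate): chain=1 plate=4
After 8 (consume 1 plate): chain=1 plate=3
After 9 (consume 3 plate): chain=1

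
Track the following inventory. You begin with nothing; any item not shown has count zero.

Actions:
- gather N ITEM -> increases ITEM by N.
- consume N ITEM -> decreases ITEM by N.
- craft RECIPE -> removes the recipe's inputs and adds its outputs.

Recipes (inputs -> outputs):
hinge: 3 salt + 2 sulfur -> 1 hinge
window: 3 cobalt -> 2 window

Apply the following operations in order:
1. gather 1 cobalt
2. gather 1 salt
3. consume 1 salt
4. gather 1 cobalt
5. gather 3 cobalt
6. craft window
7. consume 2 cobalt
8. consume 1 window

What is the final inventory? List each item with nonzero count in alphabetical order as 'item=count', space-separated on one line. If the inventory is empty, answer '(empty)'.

Answer: window=1

Derivation:
After 1 (gather 1 cobalt): cobalt=1
After 2 (gather 1 salt): cobalt=1 salt=1
After 3 (consume 1 salt): cobalt=1
After 4 (gather 1 cobalt): cobalt=2
After 5 (gather 3 cobalt): cobalt=5
After 6 (craft window): cobalt=2 window=2
After 7 (consume 2 cobalt): window=2
After 8 (consume 1 window): window=1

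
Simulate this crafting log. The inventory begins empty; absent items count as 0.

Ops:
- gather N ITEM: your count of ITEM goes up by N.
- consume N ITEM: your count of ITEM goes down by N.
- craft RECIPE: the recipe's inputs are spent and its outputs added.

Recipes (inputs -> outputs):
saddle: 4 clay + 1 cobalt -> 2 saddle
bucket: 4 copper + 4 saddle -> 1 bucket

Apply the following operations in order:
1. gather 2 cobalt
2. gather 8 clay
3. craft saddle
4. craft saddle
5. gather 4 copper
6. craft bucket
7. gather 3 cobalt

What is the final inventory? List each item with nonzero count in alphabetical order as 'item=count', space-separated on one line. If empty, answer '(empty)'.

Answer: bucket=1 cobalt=3

Derivation:
After 1 (gather 2 cobalt): cobalt=2
After 2 (gather 8 clay): clay=8 cobalt=2
After 3 (craft saddle): clay=4 cobalt=1 saddle=2
After 4 (craft saddle): saddle=4
After 5 (gather 4 copper): copper=4 saddle=4
After 6 (craft bucket): bucket=1
After 7 (gather 3 cobalt): bucket=1 cobalt=3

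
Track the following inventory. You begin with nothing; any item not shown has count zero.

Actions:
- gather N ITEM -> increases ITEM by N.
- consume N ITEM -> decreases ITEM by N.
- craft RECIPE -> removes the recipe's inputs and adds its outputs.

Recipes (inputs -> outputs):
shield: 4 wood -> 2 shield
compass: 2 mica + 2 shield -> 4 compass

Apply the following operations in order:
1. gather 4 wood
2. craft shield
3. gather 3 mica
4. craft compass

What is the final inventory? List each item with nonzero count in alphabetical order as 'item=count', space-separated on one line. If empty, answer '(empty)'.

Answer: compass=4 mica=1

Derivation:
After 1 (gather 4 wood): wood=4
After 2 (craft shield): shield=2
After 3 (gather 3 mica): mica=3 shield=2
After 4 (craft compass): compass=4 mica=1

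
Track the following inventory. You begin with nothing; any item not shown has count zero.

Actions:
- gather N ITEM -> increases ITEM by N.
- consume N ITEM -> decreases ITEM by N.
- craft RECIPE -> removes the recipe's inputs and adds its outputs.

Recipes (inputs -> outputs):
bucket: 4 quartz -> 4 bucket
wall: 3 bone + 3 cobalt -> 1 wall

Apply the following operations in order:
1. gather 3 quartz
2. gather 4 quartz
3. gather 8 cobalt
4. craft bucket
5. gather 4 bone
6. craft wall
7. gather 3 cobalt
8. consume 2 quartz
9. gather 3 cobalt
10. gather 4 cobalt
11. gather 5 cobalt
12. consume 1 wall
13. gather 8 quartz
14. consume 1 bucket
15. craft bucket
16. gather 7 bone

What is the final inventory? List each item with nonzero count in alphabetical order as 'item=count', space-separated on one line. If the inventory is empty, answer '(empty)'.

Answer: bone=8 bucket=7 cobalt=20 quartz=5

Derivation:
After 1 (gather 3 quartz): quartz=3
After 2 (gather 4 quartz): quartz=7
After 3 (gather 8 cobalt): cobalt=8 quartz=7
After 4 (craft bucket): bucket=4 cobalt=8 quartz=3
After 5 (gather 4 bone): bone=4 bucket=4 cobalt=8 quartz=3
After 6 (craft wall): bone=1 bucket=4 cobalt=5 quartz=3 wall=1
After 7 (gather 3 cobalt): bone=1 bucket=4 cobalt=8 quartz=3 wall=1
After 8 (consume 2 quartz): bone=1 bucket=4 cobalt=8 quartz=1 wall=1
After 9 (gather 3 cobalt): bone=1 bucket=4 cobalt=11 quartz=1 wall=1
After 10 (gather 4 cobalt): bone=1 bucket=4 cobalt=15 quartz=1 wall=1
After 11 (gather 5 cobalt): bone=1 bucket=4 cobalt=20 quartz=1 wall=1
After 12 (consume 1 wall): bone=1 bucket=4 cobalt=20 quartz=1
After 13 (gather 8 quartz): bone=1 bucket=4 cobalt=20 quartz=9
After 14 (consume 1 bucket): bone=1 bucket=3 cobalt=20 quartz=9
After 15 (craft bucket): bone=1 bucket=7 cobalt=20 quartz=5
After 16 (gather 7 bone): bone=8 bucket=7 cobalt=20 quartz=5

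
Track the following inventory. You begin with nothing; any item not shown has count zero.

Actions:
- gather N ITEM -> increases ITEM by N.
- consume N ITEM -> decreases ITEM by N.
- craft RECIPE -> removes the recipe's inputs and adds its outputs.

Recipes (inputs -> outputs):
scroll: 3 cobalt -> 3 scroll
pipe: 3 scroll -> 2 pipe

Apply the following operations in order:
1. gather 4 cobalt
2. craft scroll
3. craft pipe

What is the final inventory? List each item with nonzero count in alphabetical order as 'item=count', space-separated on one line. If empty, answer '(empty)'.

After 1 (gather 4 cobalt): cobalt=4
After 2 (craft scroll): cobalt=1 scroll=3
After 3 (craft pipe): cobalt=1 pipe=2

Answer: cobalt=1 pipe=2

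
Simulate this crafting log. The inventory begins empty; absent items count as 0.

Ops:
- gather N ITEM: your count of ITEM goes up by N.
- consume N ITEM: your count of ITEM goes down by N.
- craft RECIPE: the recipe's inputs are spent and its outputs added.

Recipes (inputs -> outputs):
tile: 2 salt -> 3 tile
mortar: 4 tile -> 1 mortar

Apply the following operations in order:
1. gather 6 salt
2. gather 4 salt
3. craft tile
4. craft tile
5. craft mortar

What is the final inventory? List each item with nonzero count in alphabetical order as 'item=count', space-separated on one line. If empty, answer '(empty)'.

Answer: mortar=1 salt=6 tile=2

Derivation:
After 1 (gather 6 salt): salt=6
After 2 (gather 4 salt): salt=10
After 3 (craft tile): salt=8 tile=3
After 4 (craft tile): salt=6 tile=6
After 5 (craft mortar): mortar=1 salt=6 tile=2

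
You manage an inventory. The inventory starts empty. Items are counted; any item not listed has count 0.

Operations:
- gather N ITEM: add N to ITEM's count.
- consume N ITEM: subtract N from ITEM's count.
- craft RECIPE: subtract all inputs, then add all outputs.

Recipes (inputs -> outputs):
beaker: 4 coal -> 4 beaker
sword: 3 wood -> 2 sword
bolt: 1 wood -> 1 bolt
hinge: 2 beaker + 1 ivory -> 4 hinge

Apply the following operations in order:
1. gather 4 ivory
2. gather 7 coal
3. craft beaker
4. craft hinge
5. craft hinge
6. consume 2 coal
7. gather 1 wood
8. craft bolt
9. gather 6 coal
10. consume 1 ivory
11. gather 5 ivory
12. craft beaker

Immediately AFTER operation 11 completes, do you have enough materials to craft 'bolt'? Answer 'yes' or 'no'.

After 1 (gather 4 ivory): ivory=4
After 2 (gather 7 coal): coal=7 ivory=4
After 3 (craft beaker): beaker=4 coal=3 ivory=4
After 4 (craft hinge): beaker=2 coal=3 hinge=4 ivory=3
After 5 (craft hinge): coal=3 hinge=8 ivory=2
After 6 (consume 2 coal): coal=1 hinge=8 ivory=2
After 7 (gather 1 wood): coal=1 hinge=8 ivory=2 wood=1
After 8 (craft bolt): bolt=1 coal=1 hinge=8 ivory=2
After 9 (gather 6 coal): bolt=1 coal=7 hinge=8 ivory=2
After 10 (consume 1 ivory): bolt=1 coal=7 hinge=8 ivory=1
After 11 (gather 5 ivory): bolt=1 coal=7 hinge=8 ivory=6

Answer: no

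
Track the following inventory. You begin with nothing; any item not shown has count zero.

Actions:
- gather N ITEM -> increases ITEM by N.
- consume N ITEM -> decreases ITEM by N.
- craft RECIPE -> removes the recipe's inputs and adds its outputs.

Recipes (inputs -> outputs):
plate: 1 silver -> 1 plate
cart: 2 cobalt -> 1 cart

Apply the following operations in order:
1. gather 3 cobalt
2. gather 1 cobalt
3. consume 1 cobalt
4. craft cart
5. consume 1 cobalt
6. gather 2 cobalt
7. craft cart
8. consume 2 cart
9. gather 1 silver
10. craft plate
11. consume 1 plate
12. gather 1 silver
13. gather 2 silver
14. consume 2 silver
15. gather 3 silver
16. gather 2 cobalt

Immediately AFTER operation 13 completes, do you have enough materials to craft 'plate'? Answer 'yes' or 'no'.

After 1 (gather 3 cobalt): cobalt=3
After 2 (gather 1 cobalt): cobalt=4
After 3 (consume 1 cobalt): cobalt=3
After 4 (craft cart): cart=1 cobalt=1
After 5 (consume 1 cobalt): cart=1
After 6 (gather 2 cobalt): cart=1 cobalt=2
After 7 (craft cart): cart=2
After 8 (consume 2 cart): (empty)
After 9 (gather 1 silver): silver=1
After 10 (craft plate): plate=1
After 11 (consume 1 plate): (empty)
After 12 (gather 1 silver): silver=1
After 13 (gather 2 silver): silver=3

Answer: yes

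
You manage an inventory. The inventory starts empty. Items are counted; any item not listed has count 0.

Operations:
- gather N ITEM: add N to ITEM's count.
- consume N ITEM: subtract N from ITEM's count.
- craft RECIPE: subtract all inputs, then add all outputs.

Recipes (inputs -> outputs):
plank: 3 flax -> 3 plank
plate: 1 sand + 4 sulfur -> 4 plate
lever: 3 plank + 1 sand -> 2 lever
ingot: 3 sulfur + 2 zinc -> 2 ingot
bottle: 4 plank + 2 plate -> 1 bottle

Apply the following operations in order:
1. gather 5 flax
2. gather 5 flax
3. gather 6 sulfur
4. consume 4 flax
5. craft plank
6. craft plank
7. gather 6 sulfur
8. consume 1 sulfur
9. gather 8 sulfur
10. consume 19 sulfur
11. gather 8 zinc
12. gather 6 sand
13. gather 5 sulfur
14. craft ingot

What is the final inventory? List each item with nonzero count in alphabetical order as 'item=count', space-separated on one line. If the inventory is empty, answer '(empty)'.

After 1 (gather 5 flax): flax=5
After 2 (gather 5 flax): flax=10
After 3 (gather 6 sulfur): flax=10 sulfur=6
After 4 (consume 4 flax): flax=6 sulfur=6
After 5 (craft plank): flax=3 plank=3 sulfur=6
After 6 (craft plank): plank=6 sulfur=6
After 7 (gather 6 sulfur): plank=6 sulfur=12
After 8 (consume 1 sulfur): plank=6 sulfur=11
After 9 (gather 8 sulfur): plank=6 sulfur=19
After 10 (consume 19 sulfur): plank=6
After 11 (gather 8 zinc): plank=6 zinc=8
After 12 (gather 6 sand): plank=6 sand=6 zinc=8
After 13 (gather 5 sulfur): plank=6 sand=6 sulfur=5 zinc=8
After 14 (craft ingot): ingot=2 plank=6 sand=6 sulfur=2 zinc=6

Answer: ingot=2 plank=6 sand=6 sulfur=2 zinc=6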